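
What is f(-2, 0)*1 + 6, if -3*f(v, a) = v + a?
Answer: 20/3 ≈ 6.6667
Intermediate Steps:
f(v, a) = -a/3 - v/3 (f(v, a) = -(v + a)/3 = -(a + v)/3 = -a/3 - v/3)
f(-2, 0)*1 + 6 = (-1/3*0 - 1/3*(-2))*1 + 6 = (0 + 2/3)*1 + 6 = (2/3)*1 + 6 = 2/3 + 6 = 20/3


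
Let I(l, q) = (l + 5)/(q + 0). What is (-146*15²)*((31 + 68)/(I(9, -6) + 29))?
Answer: -975645/8 ≈ -1.2196e+5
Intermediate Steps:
I(l, q) = (5 + l)/q
(-146*15²)*((31 + 68)/(I(9, -6) + 29)) = (-146*15²)*((31 + 68)/((5 + 9)/(-6) + 29)) = (-146*225)*(99/(-⅙*14 + 29)) = -3252150/(-7/3 + 29) = -3252150/80/3 = -3252150*3/80 = -32850*297/80 = -975645/8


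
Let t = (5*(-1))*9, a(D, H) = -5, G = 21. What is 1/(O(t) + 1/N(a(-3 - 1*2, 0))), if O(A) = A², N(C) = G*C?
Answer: 105/212624 ≈ 0.00049383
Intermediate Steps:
N(C) = 21*C
t = -45 (t = -5*9 = -45)
1/(O(t) + 1/N(a(-3 - 1*2, 0))) = 1/((-45)² + 1/(21*(-5))) = 1/(2025 + 1/(-105)) = 1/(2025 - 1/105) = 1/(212624/105) = 105/212624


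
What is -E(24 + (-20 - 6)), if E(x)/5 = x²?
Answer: -20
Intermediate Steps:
E(x) = 5*x²
-E(24 + (-20 - 6)) = -5*(24 + (-20 - 6))² = -5*(24 - 26)² = -5*(-2)² = -5*4 = -1*20 = -20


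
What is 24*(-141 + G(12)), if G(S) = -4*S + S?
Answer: -4248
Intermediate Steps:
G(S) = -3*S
24*(-141 + G(12)) = 24*(-141 - 3*12) = 24*(-141 - 36) = 24*(-177) = -4248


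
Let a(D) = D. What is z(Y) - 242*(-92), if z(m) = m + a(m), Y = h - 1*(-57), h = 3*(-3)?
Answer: 22360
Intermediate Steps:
h = -9
Y = 48 (Y = -9 - 1*(-57) = -9 + 57 = 48)
z(m) = 2*m (z(m) = m + m = 2*m)
z(Y) - 242*(-92) = 2*48 - 242*(-92) = 96 + 22264 = 22360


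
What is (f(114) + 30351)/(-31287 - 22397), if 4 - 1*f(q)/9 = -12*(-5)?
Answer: -29847/53684 ≈ -0.55598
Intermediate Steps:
f(q) = -504 (f(q) = 36 - (-108)*(-5) = 36 - 9*60 = 36 - 540 = -504)
(f(114) + 30351)/(-31287 - 22397) = (-504 + 30351)/(-31287 - 22397) = 29847/(-53684) = 29847*(-1/53684) = -29847/53684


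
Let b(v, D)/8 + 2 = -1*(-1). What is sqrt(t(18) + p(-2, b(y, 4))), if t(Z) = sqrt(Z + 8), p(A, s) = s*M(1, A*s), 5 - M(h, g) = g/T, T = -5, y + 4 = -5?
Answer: sqrt(-1640 + 25*sqrt(26))/5 ≈ 7.7782*I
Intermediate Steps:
y = -9 (y = -4 - 5 = -9)
b(v, D) = -8 (b(v, D) = -16 + 8*(-1*(-1)) = -16 + 8*1 = -16 + 8 = -8)
M(h, g) = 5 + g/5 (M(h, g) = 5 - g/(-5) = 5 - g*(-1)/5 = 5 - (-1)*g/5 = 5 + g/5)
p(A, s) = s*(5 + A*s/5) (p(A, s) = s*(5 + (A*s)/5) = s*(5 + A*s/5))
t(Z) = sqrt(8 + Z)
sqrt(t(18) + p(-2, b(y, 4))) = sqrt(sqrt(8 + 18) + (1/5)*(-8)*(25 - 2*(-8))) = sqrt(sqrt(26) + (1/5)*(-8)*(25 + 16)) = sqrt(sqrt(26) + (1/5)*(-8)*41) = sqrt(sqrt(26) - 328/5) = sqrt(-328/5 + sqrt(26))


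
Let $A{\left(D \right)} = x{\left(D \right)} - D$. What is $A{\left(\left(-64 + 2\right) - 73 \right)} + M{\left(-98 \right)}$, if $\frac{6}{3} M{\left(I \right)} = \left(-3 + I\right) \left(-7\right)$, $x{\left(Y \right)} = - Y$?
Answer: $\frac{1247}{2} \approx 623.5$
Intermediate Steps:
$A{\left(D \right)} = - 2 D$ ($A{\left(D \right)} = - D - D = - 2 D$)
$M{\left(I \right)} = \frac{21}{2} - \frac{7 I}{2}$ ($M{\left(I \right)} = \frac{\left(-3 + I\right) \left(-7\right)}{2} = \frac{21 - 7 I}{2} = \frac{21}{2} - \frac{7 I}{2}$)
$A{\left(\left(-64 + 2\right) - 73 \right)} + M{\left(-98 \right)} = - 2 \left(\left(-64 + 2\right) - 73\right) + \left(\frac{21}{2} - -343\right) = - 2 \left(-62 - 73\right) + \left(\frac{21}{2} + 343\right) = \left(-2\right) \left(-135\right) + \frac{707}{2} = 270 + \frac{707}{2} = \frac{1247}{2}$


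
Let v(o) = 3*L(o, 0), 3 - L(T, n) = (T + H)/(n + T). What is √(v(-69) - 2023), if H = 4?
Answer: I*√1066901/23 ≈ 44.909*I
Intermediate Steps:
L(T, n) = 3 - (4 + T)/(T + n) (L(T, n) = 3 - (T + 4)/(n + T) = 3 - (4 + T)/(T + n))
v(o) = 3*(-4 + 2*o)/o (v(o) = 3*((-4 + 2*o + 3*0)/(o + 0)) = 3*((-4 + 2*o + 0)/o) = 3*((-4 + 2*o)/o) = 3*(-4 + 2*o)/o)
√(v(-69) - 2023) = √((6 - 12/(-69)) - 2023) = √((6 - 12*(-1/69)) - 2023) = √((6 + 4/23) - 2023) = √(142/23 - 2023) = √(-46387/23) = I*√1066901/23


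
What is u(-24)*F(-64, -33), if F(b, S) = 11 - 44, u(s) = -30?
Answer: 990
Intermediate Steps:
F(b, S) = -33
u(-24)*F(-64, -33) = -30*(-33) = 990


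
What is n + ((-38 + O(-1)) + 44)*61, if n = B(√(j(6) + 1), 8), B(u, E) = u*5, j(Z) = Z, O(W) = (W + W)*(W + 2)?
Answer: 244 + 5*√7 ≈ 257.23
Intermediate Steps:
O(W) = 2*W*(2 + W) (O(W) = (2*W)*(2 + W) = 2*W*(2 + W))
B(u, E) = 5*u
n = 5*√7 (n = 5*√(6 + 1) = 5*√7 ≈ 13.229)
n + ((-38 + O(-1)) + 44)*61 = 5*√7 + ((-38 + 2*(-1)*(2 - 1)) + 44)*61 = 5*√7 + ((-38 + 2*(-1)*1) + 44)*61 = 5*√7 + ((-38 - 2) + 44)*61 = 5*√7 + (-40 + 44)*61 = 5*√7 + 4*61 = 5*√7 + 244 = 244 + 5*√7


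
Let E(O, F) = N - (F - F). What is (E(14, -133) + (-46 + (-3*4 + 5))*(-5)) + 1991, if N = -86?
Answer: 2170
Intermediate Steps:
E(O, F) = -86 (E(O, F) = -86 - (F - F) = -86 - 1*0 = -86 + 0 = -86)
(E(14, -133) + (-46 + (-3*4 + 5))*(-5)) + 1991 = (-86 + (-46 + (-3*4 + 5))*(-5)) + 1991 = (-86 + (-46 + (-12 + 5))*(-5)) + 1991 = (-86 + (-46 - 7)*(-5)) + 1991 = (-86 - 53*(-5)) + 1991 = (-86 + 265) + 1991 = 179 + 1991 = 2170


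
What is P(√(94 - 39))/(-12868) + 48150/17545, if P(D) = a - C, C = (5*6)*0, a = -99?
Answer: 124266231/45153812 ≈ 2.7521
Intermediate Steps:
C = 0 (C = 30*0 = 0)
P(D) = -99 (P(D) = -99 - 1*0 = -99 + 0 = -99)
P(√(94 - 39))/(-12868) + 48150/17545 = -99/(-12868) + 48150/17545 = -99*(-1/12868) + 48150*(1/17545) = 99/12868 + 9630/3509 = 124266231/45153812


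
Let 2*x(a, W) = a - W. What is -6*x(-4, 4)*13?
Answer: 312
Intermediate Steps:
x(a, W) = a/2 - W/2 (x(a, W) = (a - W)/2 = a/2 - W/2)
-6*x(-4, 4)*13 = -6*((½)*(-4) - ½*4)*13 = -6*(-2 - 2)*13 = -6*(-4)*13 = 24*13 = 312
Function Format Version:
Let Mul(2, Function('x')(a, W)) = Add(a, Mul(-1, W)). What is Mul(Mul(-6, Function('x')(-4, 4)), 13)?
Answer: 312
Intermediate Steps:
Function('x')(a, W) = Add(Mul(Rational(1, 2), a), Mul(Rational(-1, 2), W)) (Function('x')(a, W) = Mul(Rational(1, 2), Add(a, Mul(-1, W))) = Add(Mul(Rational(1, 2), a), Mul(Rational(-1, 2), W)))
Mul(Mul(-6, Function('x')(-4, 4)), 13) = Mul(Mul(-6, Add(Mul(Rational(1, 2), -4), Mul(Rational(-1, 2), 4))), 13) = Mul(Mul(-6, Add(-2, -2)), 13) = Mul(Mul(-6, -4), 13) = Mul(24, 13) = 312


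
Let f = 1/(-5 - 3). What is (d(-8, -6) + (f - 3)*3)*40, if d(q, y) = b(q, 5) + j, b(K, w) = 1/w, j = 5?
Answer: -167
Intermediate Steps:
f = -⅛ (f = 1/(-8) = -⅛ ≈ -0.12500)
d(q, y) = 26/5 (d(q, y) = 1/5 + 5 = ⅕ + 5 = 26/5)
(d(-8, -6) + (f - 3)*3)*40 = (26/5 + (-⅛ - 3)*3)*40 = (26/5 - 25/8*3)*40 = (26/5 - 75/8)*40 = -167/40*40 = -167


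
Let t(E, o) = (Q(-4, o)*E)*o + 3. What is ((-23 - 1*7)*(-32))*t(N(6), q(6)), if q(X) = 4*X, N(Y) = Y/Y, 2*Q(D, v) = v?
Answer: 279360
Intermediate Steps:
Q(D, v) = v/2
N(Y) = 1
t(E, o) = 3 + E*o**2/2 (t(E, o) = ((o/2)*E)*o + 3 = (E*o/2)*o + 3 = E*o**2/2 + 3 = 3 + E*o**2/2)
((-23 - 1*7)*(-32))*t(N(6), q(6)) = ((-23 - 1*7)*(-32))*(3 + (1/2)*1*(4*6)**2) = ((-23 - 7)*(-32))*(3 + (1/2)*1*24**2) = (-30*(-32))*(3 + (1/2)*1*576) = 960*(3 + 288) = 960*291 = 279360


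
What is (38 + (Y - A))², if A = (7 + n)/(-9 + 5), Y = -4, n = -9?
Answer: 4489/4 ≈ 1122.3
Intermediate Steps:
A = ½ (A = (7 - 9)/(-9 + 5) = -2/(-4) = -2*(-¼) = ½ ≈ 0.50000)
(38 + (Y - A))² = (38 + (-4 - 1*½))² = (38 + (-4 - ½))² = (38 - 9/2)² = (67/2)² = 4489/4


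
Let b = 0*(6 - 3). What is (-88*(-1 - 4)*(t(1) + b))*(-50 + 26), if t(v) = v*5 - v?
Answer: -42240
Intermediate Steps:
t(v) = 4*v (t(v) = 5*v - v = 4*v)
b = 0 (b = 0*3 = 0)
(-88*(-1 - 4)*(t(1) + b))*(-50 + 26) = (-88*(-1 - 4)*(4*1 + 0))*(-50 + 26) = -88*(-5*(4 + 0))*(-24) = -88*(-5*4)*(-24) = -88*(-20)*(-24) = 1760*(-24) = -42240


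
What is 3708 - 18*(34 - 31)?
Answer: 3654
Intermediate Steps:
3708 - 18*(34 - 31) = 3708 - 18*3 = 3708 - 1*54 = 3708 - 54 = 3654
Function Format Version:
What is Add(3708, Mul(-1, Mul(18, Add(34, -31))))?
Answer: 3654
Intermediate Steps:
Add(3708, Mul(-1, Mul(18, Add(34, -31)))) = Add(3708, Mul(-1, Mul(18, 3))) = Add(3708, Mul(-1, 54)) = Add(3708, -54) = 3654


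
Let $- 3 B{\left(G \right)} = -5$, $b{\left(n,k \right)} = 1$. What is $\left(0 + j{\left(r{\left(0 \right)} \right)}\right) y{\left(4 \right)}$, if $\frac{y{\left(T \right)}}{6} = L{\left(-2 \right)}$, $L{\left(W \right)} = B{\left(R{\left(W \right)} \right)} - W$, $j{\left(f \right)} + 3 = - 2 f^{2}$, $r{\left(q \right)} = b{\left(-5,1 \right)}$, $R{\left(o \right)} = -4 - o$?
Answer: $-110$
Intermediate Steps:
$r{\left(q \right)} = 1$
$j{\left(f \right)} = -3 - 2 f^{2}$
$B{\left(G \right)} = \frac{5}{3}$ ($B{\left(G \right)} = \left(- \frac{1}{3}\right) \left(-5\right) = \frac{5}{3}$)
$L{\left(W \right)} = \frac{5}{3} - W$
$y{\left(T \right)} = 22$ ($y{\left(T \right)} = 6 \left(\frac{5}{3} - -2\right) = 6 \left(\frac{5}{3} + 2\right) = 6 \cdot \frac{11}{3} = 22$)
$\left(0 + j{\left(r{\left(0 \right)} \right)}\right) y{\left(4 \right)} = \left(0 - \left(3 + 2 \cdot 1^{2}\right)\right) 22 = \left(0 - 5\right) 22 = \left(-5\right) 22 = -110$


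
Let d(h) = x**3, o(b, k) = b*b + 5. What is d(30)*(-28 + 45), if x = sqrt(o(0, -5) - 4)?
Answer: 17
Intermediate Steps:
o(b, k) = 5 + b**2 (o(b, k) = b**2 + 5 = 5 + b**2)
x = 1 (x = sqrt((5 + 0**2) - 4) = sqrt((5 + 0) - 4) = sqrt(5 - 4) = sqrt(1) = 1)
d(h) = 1 (d(h) = 1**3 = 1)
d(30)*(-28 + 45) = 1*(-28 + 45) = 1*17 = 17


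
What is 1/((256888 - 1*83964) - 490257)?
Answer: -1/317333 ≈ -3.1513e-6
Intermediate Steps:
1/((256888 - 1*83964) - 490257) = 1/((256888 - 83964) - 490257) = 1/(172924 - 490257) = 1/(-317333) = -1/317333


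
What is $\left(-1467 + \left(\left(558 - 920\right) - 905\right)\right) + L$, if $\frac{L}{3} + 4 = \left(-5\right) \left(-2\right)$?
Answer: $-2716$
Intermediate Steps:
$L = 18$ ($L = -12 + 3 \left(\left(-5\right) \left(-2\right)\right) = -12 + 3 \cdot 10 = -12 + 30 = 18$)
$\left(-1467 + \left(\left(558 - 920\right) - 905\right)\right) + L = \left(-1467 + \left(\left(558 - 920\right) - 905\right)\right) + 18 = \left(-1467 - 1267\right) + 18 = -2734 + 18 = -2716$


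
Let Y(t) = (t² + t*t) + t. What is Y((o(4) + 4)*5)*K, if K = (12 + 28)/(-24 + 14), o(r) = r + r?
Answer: -29040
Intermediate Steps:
o(r) = 2*r
Y(t) = t + 2*t² (Y(t) = (t² + t²) + t = 2*t² + t = t + 2*t²)
K = -4 (K = 40/(-10) = 40*(-⅒) = -4)
Y((o(4) + 4)*5)*K = (((2*4 + 4)*5)*(1 + 2*((2*4 + 4)*5)))*(-4) = (((8 + 4)*5)*(1 + 2*((8 + 4)*5)))*(-4) = ((12*5)*(1 + 2*(12*5)))*(-4) = (60*(1 + 2*60))*(-4) = (60*(1 + 120))*(-4) = (60*121)*(-4) = 7260*(-4) = -29040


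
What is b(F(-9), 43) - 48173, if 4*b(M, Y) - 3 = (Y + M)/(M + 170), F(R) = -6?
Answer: -31600959/656 ≈ -48172.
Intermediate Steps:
b(M, Y) = ¾ + (M + Y)/(4*(170 + M)) (b(M, Y) = ¾ + ((Y + M)/(M + 170))/4 = ¾ + ((M + Y)/(170 + M))/4 = ¾ + (M + Y)/(4*(170 + M)))
b(F(-9), 43) - 48173 = (510 + 43 + 4*(-6))/(4*(170 - 6)) - 48173 = (¼)*(510 + 43 - 24)/164 - 48173 = (¼)*(1/164)*529 - 48173 = 529/656 - 48173 = -31600959/656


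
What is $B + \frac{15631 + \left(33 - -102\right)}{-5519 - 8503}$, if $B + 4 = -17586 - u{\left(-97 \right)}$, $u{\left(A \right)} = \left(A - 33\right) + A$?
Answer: $- \frac{121739876}{7011} \approx -17364.0$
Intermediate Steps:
$u{\left(A \right)} = -33 + 2 A$ ($u{\left(A \right)} = \left(-33 + A\right) + A = -33 + 2 A$)
$B = -17363$ ($B = -4 - \left(17553 - 194\right) = -4 - 17359 = -17363$)
$B + \frac{15631 + \left(33 - -102\right)}{-5519 - 8503} = -17363 + \frac{15631 + \left(33 - -102\right)}{-5519 - 8503} = -17363 + \frac{15631 + \left(33 + 102\right)}{-14022} = -17363 + \left(15631 + 135\right) \left(- \frac{1}{14022}\right) = -17363 + 15766 \left(- \frac{1}{14022}\right) = -17363 - \frac{7883}{7011} = - \frac{121739876}{7011}$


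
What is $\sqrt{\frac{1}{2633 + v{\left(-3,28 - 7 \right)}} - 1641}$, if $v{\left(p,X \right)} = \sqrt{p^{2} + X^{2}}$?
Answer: $\frac{\sqrt{-4320752 - 24615 \sqrt{2}}}{\sqrt{2633 + 15 \sqrt{2}}} \approx 40.509 i$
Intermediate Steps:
$v{\left(p,X \right)} = \sqrt{X^{2} + p^{2}}$
$\sqrt{\frac{1}{2633 + v{\left(-3,28 - 7 \right)}} - 1641} = \sqrt{\frac{1}{2633 + \sqrt{\left(28 - 7\right)^{2} + \left(-3\right)^{2}}} - 1641} = \sqrt{\frac{1}{2633 + \sqrt{\left(28 - 7\right)^{2} + 9}} - 1641} = \sqrt{\frac{1}{2633 + \sqrt{21^{2} + 9}} - 1641} = \sqrt{\frac{1}{2633 + \sqrt{441 + 9}} - 1641} = \sqrt{\frac{1}{2633 + \sqrt{450}} - 1641} = \sqrt{\frac{1}{2633 + 15 \sqrt{2}} - 1641} = \sqrt{-1641 + \frac{1}{2633 + 15 \sqrt{2}}}$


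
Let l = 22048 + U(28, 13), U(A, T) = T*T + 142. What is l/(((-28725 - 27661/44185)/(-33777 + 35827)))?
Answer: -1012630725375/634620893 ≈ -1595.6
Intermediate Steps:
U(A, T) = 142 + T**2 (U(A, T) = T**2 + 142 = 142 + T**2)
l = 22359 (l = 22048 + (142 + 13**2) = 22048 + (142 + 169) = 22048 + 311 = 22359)
l/(((-28725 - 27661/44185)/(-33777 + 35827))) = 22359/(((-28725 - 27661/44185)/(-33777 + 35827))) = 22359/(((-28725 - 27661*1/44185)/2050)) = 22359/(((-28725 - 27661/44185)*(1/2050))) = 22359/((-1269241786/44185*1/2050)) = 22359/(-634620893/45289625) = 22359*(-45289625/634620893) = -1012630725375/634620893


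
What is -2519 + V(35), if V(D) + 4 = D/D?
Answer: -2522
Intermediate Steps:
V(D) = -3 (V(D) = -4 + D/D = -4 + 1 = -3)
-2519 + V(35) = -2519 - 3 = -2522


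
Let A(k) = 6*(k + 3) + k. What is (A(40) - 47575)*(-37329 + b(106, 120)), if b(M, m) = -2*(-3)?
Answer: 1764519471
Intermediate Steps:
b(M, m) = 6
A(k) = 18 + 7*k (A(k) = 6*(3 + k) + k = (18 + 6*k) + k = 18 + 7*k)
(A(40) - 47575)*(-37329 + b(106, 120)) = ((18 + 7*40) - 47575)*(-37329 + 6) = ((18 + 280) - 47575)*(-37323) = (298 - 47575)*(-37323) = -47277*(-37323) = 1764519471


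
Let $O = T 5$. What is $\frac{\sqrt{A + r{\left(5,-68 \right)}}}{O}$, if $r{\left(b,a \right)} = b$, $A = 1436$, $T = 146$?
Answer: $\frac{\sqrt{1441}}{730} \approx 0.052001$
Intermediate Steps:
$O = 730$ ($O = 146 \cdot 5 = 730$)
$\frac{\sqrt{A + r{\left(5,-68 \right)}}}{O} = \frac{\sqrt{1436 + 5}}{730} = \sqrt{1441} \cdot \frac{1}{730} = \frac{\sqrt{1441}}{730}$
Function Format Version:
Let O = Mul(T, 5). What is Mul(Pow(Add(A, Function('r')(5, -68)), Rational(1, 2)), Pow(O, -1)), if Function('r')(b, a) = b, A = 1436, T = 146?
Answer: Mul(Rational(1, 730), Pow(1441, Rational(1, 2))) ≈ 0.052001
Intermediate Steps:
O = 730 (O = Mul(146, 5) = 730)
Mul(Pow(Add(A, Function('r')(5, -68)), Rational(1, 2)), Pow(O, -1)) = Mul(Pow(Add(1436, 5), Rational(1, 2)), Pow(730, -1)) = Mul(Pow(1441, Rational(1, 2)), Rational(1, 730)) = Mul(Rational(1, 730), Pow(1441, Rational(1, 2)))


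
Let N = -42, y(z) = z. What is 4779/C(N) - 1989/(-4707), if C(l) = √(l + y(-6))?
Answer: 221/523 - 1593*I*√3/4 ≈ 0.42256 - 689.79*I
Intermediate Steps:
C(l) = √(-6 + l) (C(l) = √(l - 6) = √(-6 + l))
4779/C(N) - 1989/(-4707) = 4779/(√(-6 - 42)) - 1989/(-4707) = 4779/(√(-48)) - 1989*(-1/4707) = 4779/((4*I*√3)) + 221/523 = 4779*(-I*√3/12) + 221/523 = -1593*I*√3/4 + 221/523 = 221/523 - 1593*I*√3/4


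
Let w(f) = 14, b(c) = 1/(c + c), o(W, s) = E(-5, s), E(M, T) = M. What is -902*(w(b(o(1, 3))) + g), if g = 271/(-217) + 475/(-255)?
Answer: -108692804/11067 ≈ -9821.3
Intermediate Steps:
o(W, s) = -5
b(c) = 1/(2*c)
g = -34436/11067 (g = 271*(-1/217) + 475*(-1/255) = -271/217 - 95/51 = -34436/11067 ≈ -3.1116)
-902*(w(b(o(1, 3))) + g) = -902*(14 - 34436/11067) = -902*120502/11067 = -108692804/11067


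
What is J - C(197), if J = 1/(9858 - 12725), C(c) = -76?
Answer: 217891/2867 ≈ 76.000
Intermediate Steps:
J = -1/2867 (J = 1/(-2867) = -1/2867 ≈ -0.00034880)
J - C(197) = -1/2867 - 1*(-76) = -1/2867 + 76 = 217891/2867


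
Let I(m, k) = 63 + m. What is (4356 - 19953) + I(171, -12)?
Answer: -15363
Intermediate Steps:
(4356 - 19953) + I(171, -12) = (4356 - 19953) + (63 + 171) = -15597 + 234 = -15363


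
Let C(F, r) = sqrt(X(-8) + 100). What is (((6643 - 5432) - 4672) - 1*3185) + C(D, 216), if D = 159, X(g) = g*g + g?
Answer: -6646 + 2*sqrt(39) ≈ -6633.5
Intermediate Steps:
X(g) = g + g**2 (X(g) = g**2 + g = g + g**2)
C(F, r) = 2*sqrt(39) (C(F, r) = sqrt(-8*(1 - 8) + 100) = sqrt(-8*(-7) + 100) = sqrt(56 + 100) = sqrt(156) = 2*sqrt(39))
(((6643 - 5432) - 4672) - 1*3185) + C(D, 216) = (((6643 - 5432) - 4672) - 1*3185) + 2*sqrt(39) = ((1211 - 4672) - 3185) + 2*sqrt(39) = (-3461 - 3185) + 2*sqrt(39) = -6646 + 2*sqrt(39)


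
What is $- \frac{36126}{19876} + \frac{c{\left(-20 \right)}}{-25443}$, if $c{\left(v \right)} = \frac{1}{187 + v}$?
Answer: $- \frac{76749353741}{42226373178} \approx -1.8176$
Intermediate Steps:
$- \frac{36126}{19876} + \frac{c{\left(-20 \right)}}{-25443} = - \frac{36126}{19876} + \frac{1}{\left(187 - 20\right) \left(-25443\right)} = \left(-36126\right) \frac{1}{19876} + \frac{1}{167} \left(- \frac{1}{25443}\right) = - \frac{18063}{9938} + \frac{1}{167} \left(- \frac{1}{25443}\right) = - \frac{18063}{9938} - \frac{1}{4248981} = - \frac{76749353741}{42226373178}$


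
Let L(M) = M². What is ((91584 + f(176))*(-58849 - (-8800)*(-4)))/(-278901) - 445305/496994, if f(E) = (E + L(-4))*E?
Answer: 1953391434931217/46204041198 ≈ 42278.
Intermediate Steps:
f(E) = E*(16 + E) (f(E) = (E + (-4)²)*E = (E + 16)*E = (16 + E)*E = E*(16 + E))
((91584 + f(176))*(-58849 - (-8800)*(-4)))/(-278901) - 445305/496994 = ((91584 + 176*(16 + 176))*(-58849 - (-8800)*(-4)))/(-278901) - 445305/496994 = ((91584 + 176*192)*(-58849 - 800*44))*(-1/278901) - 445305*1/496994 = ((91584 + 33792)*(-58849 - 35200))*(-1/278901) - 445305/496994 = (125376*(-94049))*(-1/278901) - 445305/496994 = -11791487424*(-1/278901) - 445305/496994 = 3930495808/92967 - 445305/496994 = 1953391434931217/46204041198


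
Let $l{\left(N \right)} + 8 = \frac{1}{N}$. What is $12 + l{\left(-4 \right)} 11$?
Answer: $- \frac{315}{4} \approx -78.75$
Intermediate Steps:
$l{\left(N \right)} = -8 + \frac{1}{N}$
$12 + l{\left(-4 \right)} 11 = 12 + \left(-8 + \frac{1}{-4}\right) 11 = 12 + \left(-8 - \frac{1}{4}\right) 11 = 12 - \frac{363}{4} = - \frac{315}{4}$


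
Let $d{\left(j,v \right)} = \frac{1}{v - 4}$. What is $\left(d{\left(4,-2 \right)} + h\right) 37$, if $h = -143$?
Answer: $- \frac{31783}{6} \approx -5297.2$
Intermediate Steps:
$d{\left(j,v \right)} = \frac{1}{-4 + v}$
$\left(d{\left(4,-2 \right)} + h\right) 37 = \left(\frac{1}{-4 - 2} - 143\right) 37 = \left(\frac{1}{-6} - 143\right) 37 = \left(- \frac{1}{6} - 143\right) 37 = \left(- \frac{859}{6}\right) 37 = - \frac{31783}{6}$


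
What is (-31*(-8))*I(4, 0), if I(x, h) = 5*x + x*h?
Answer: 4960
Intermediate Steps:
I(x, h) = 5*x + h*x
(-31*(-8))*I(4, 0) = (-31*(-8))*(4*(5 + 0)) = 248*(4*5) = 248*20 = 4960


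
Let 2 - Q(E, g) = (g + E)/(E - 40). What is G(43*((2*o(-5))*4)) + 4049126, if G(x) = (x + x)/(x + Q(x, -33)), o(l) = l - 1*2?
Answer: 23858794344022/5892329 ≈ 4.0491e+6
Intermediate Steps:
o(l) = -2 + l (o(l) = l - 2 = -2 + l)
Q(E, g) = 2 - (E + g)/(-40 + E) (Q(E, g) = 2 - (g + E)/(E - 40) = 2 - (E + g)/(-40 + E))
G(x) = 2*x/(x + (-47 + x)/(-40 + x)) (G(x) = (x + x)/(x + (-80 + x - 1*(-33))/(-40 + x)) = (2*x)/(x + (-80 + x + 33)/(-40 + x)) = (2*x)/(x + (-47 + x)/(-40 + x)) = 2*x/(x + (-47 + x)/(-40 + x)))
G(43*((2*o(-5))*4)) + 4049126 = 2*(43*((2*(-2 - 5))*4))*(-40 + 43*((2*(-2 - 5))*4))/(-47 + 43*((2*(-2 - 5))*4) + (43*((2*(-2 - 5))*4))*(-40 + 43*((2*(-2 - 5))*4))) + 4049126 = 2*(43*((2*(-7))*4))*(-40 + 43*((2*(-7))*4))/(-47 + 43*((2*(-7))*4) + (43*((2*(-7))*4))*(-40 + 43*((2*(-7))*4))) + 4049126 = 2*(43*(-14*4))*(-40 + 43*(-14*4))/(-47 + 43*(-14*4) + (43*(-14*4))*(-40 + 43*(-14*4))) + 4049126 = 2*(43*(-56))*(-40 + 43*(-56))/(-47 + 43*(-56) + (43*(-56))*(-40 + 43*(-56))) + 4049126 = 2*(-2408)*(-40 - 2408)/(-47 - 2408 - 2408*(-40 - 2408)) + 4049126 = 2*(-2408)*(-2448)/(-47 - 2408 - 2408*(-2448)) + 4049126 = 2*(-2408)*(-2448)/(-47 - 2408 + 5894784) + 4049126 = 2*(-2408)*(-2448)/5892329 + 4049126 = 2*(-2408)*(1/5892329)*(-2448) + 4049126 = 11789568/5892329 + 4049126 = 23858794344022/5892329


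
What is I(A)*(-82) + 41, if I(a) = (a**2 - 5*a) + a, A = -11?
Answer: -13489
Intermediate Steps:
I(a) = a**2 - 4*a
I(A)*(-82) + 41 = -11*(-4 - 11)*(-82) + 41 = -11*(-15)*(-82) + 41 = 165*(-82) + 41 = -13530 + 41 = -13489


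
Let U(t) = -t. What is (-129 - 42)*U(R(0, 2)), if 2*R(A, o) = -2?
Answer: -171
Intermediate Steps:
R(A, o) = -1 (R(A, o) = (½)*(-2) = -1)
(-129 - 42)*U(R(0, 2)) = (-129 - 42)*(-1*(-1)) = -171*1 = -171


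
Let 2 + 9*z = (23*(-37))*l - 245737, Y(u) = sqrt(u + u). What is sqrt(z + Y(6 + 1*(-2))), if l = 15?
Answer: sqrt(-258504 + 18*sqrt(2))/3 ≈ 169.47*I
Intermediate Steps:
Y(u) = sqrt(2)*sqrt(u) (Y(u) = sqrt(2*u) = sqrt(2)*sqrt(u))
z = -86168/3 (z = -2/9 + ((23*(-37))*15 - 245737)/9 = -2/9 + (-851*15 - 245737)/9 = -2/9 + (-12765 - 245737)/9 = -2/9 + (1/9)*(-258502) = -2/9 - 258502/9 = -86168/3 ≈ -28723.)
sqrt(z + Y(6 + 1*(-2))) = sqrt(-86168/3 + sqrt(2)*sqrt(6 + 1*(-2))) = sqrt(-86168/3 + sqrt(2)*sqrt(6 - 2)) = sqrt(-86168/3 + sqrt(2)*sqrt(4)) = sqrt(-86168/3 + sqrt(2)*2) = sqrt(-86168/3 + 2*sqrt(2))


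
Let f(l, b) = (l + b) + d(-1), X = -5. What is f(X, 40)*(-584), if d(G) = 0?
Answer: -20440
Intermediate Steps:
f(l, b) = b + l (f(l, b) = (l + b) + 0 = (b + l) + 0 = b + l)
f(X, 40)*(-584) = (40 - 5)*(-584) = 35*(-584) = -20440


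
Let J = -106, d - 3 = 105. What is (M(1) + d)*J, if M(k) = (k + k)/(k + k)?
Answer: -11554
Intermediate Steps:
d = 108 (d = 3 + 105 = 108)
M(k) = 1 (M(k) = (2*k)/((2*k)) = (2*k)*(1/(2*k)) = 1)
(M(1) + d)*J = (1 + 108)*(-106) = 109*(-106) = -11554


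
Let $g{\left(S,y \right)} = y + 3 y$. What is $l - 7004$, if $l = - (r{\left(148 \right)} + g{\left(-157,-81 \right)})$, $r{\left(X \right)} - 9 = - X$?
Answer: $-6541$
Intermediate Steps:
$r{\left(X \right)} = 9 - X$
$g{\left(S,y \right)} = 4 y$
$l = 463$ ($l = - (\left(9 - 148\right) + 4 \left(-81\right)) = - (\left(9 - 148\right) - 324) = - (-139 - 324) = \left(-1\right) \left(-463\right) = 463$)
$l - 7004 = 463 - 7004 = -6541$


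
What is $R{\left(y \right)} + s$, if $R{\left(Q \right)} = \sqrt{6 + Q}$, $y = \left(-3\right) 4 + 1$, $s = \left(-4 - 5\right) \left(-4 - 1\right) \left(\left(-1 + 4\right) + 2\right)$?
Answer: $225 + i \sqrt{5} \approx 225.0 + 2.2361 i$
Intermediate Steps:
$s = 225$ ($s = - 9 \left(- 5 \left(3 + 2\right)\right) = - 9 \left(\left(-5\right) 5\right) = \left(-9\right) \left(-25\right) = 225$)
$y = -11$ ($y = -12 + 1 = -11$)
$R{\left(y \right)} + s = \sqrt{6 - 11} + 225 = \sqrt{-5} + 225 = i \sqrt{5} + 225 = 225 + i \sqrt{5}$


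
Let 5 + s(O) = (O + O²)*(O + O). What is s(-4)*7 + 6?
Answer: -701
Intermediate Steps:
s(O) = -5 + 2*O*(O + O²) (s(O) = -5 + (O + O²)*(O + O) = -5 + (O + O²)*(2*O) = -5 + 2*O*(O + O²))
s(-4)*7 + 6 = (-5 + 2*(-4)² + 2*(-4)³)*7 + 6 = (-5 + 2*16 + 2*(-64))*7 + 6 = (-5 + 32 - 128)*7 + 6 = -101*7 + 6 = -707 + 6 = -701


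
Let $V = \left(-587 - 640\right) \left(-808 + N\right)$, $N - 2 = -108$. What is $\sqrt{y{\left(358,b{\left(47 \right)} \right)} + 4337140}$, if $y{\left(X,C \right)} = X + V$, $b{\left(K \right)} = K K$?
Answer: $4 \sqrt{341186} \approx 2336.4$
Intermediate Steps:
$N = -106$ ($N = 2 - 108 = -106$)
$b{\left(K \right)} = K^{2}$
$V = 1121478$ ($V = \left(-587 - 640\right) \left(-808 - 106\right) = \left(-1227\right) \left(-914\right) = 1121478$)
$y{\left(X,C \right)} = 1121478 + X$ ($y{\left(X,C \right)} = X + 1121478 = 1121478 + X$)
$\sqrt{y{\left(358,b{\left(47 \right)} \right)} + 4337140} = \sqrt{\left(1121478 + 358\right) + 4337140} = \sqrt{1121836 + 4337140} = \sqrt{5458976} = 4 \sqrt{341186}$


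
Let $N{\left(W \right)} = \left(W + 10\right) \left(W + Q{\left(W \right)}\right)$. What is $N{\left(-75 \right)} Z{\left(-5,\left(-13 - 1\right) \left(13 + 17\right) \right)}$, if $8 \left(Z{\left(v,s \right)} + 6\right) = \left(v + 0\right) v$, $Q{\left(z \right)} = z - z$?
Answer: $- \frac{112125}{8} \approx -14016.0$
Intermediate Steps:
$Q{\left(z \right)} = 0$
$Z{\left(v,s \right)} = -6 + \frac{v^{2}}{8}$ ($Z{\left(v,s \right)} = -6 + \frac{\left(v + 0\right) v}{8} = -6 + \frac{v v}{8} = -6 + \frac{v^{2}}{8}$)
$N{\left(W \right)} = W \left(10 + W\right)$ ($N{\left(W \right)} = \left(W + 10\right) \left(W + 0\right) = \left(10 + W\right) W = W \left(10 + W\right)$)
$N{\left(-75 \right)} Z{\left(-5,\left(-13 - 1\right) \left(13 + 17\right) \right)} = - 75 \left(10 - 75\right) \left(-6 + \frac{\left(-5\right)^{2}}{8}\right) = \left(-75\right) \left(-65\right) \left(-6 + \frac{1}{8} \cdot 25\right) = 4875 \left(-6 + \frac{25}{8}\right) = 4875 \left(- \frac{23}{8}\right) = - \frac{112125}{8}$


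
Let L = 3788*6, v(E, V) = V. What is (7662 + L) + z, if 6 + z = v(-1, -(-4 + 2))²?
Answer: 30388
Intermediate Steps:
L = 22728
z = -2 (z = -6 + (-(-4 + 2))² = -6 + (-1*(-2))² = -6 + 2² = -6 + 4 = -2)
(7662 + L) + z = (7662 + 22728) - 2 = 30390 - 2 = 30388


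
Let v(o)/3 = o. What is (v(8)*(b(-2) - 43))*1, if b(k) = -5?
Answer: -1152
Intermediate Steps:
v(o) = 3*o
(v(8)*(b(-2) - 43))*1 = ((3*8)*(-5 - 43))*1 = (24*(-48))*1 = -1152*1 = -1152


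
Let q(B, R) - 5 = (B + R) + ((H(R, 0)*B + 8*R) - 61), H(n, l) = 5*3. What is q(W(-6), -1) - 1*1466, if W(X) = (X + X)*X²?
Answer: -8443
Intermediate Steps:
H(n, l) = 15
W(X) = 2*X³ (W(X) = (2*X)*X² = 2*X³)
q(B, R) = -56 + 9*R + 16*B (q(B, R) = 5 + ((B + R) + ((15*B + 8*R) - 61)) = 5 + ((B + R) + ((8*R + 15*B) - 61)) = 5 + ((B + R) + (-61 + 8*R + 15*B)) = 5 + (-61 + 9*R + 16*B) = -56 + 9*R + 16*B)
q(W(-6), -1) - 1*1466 = (-56 + 9*(-1) + 16*(2*(-6)³)) - 1*1466 = (-56 - 9 + 16*(2*(-216))) - 1466 = (-56 - 9 + 16*(-432)) - 1466 = (-56 - 9 - 6912) - 1466 = -6977 - 1466 = -8443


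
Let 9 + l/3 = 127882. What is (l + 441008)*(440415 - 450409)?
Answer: -8241322238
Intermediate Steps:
l = 383619 (l = -27 + 3*127882 = -27 + 383646 = 383619)
(l + 441008)*(440415 - 450409) = (383619 + 441008)*(440415 - 450409) = 824627*(-9994) = -8241322238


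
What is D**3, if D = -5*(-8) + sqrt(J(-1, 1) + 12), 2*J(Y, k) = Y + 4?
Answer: 65620 + 28881*sqrt(6)/4 ≈ 83306.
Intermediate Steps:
J(Y, k) = 2 + Y/2 (J(Y, k) = (Y + 4)/2 = (4 + Y)/2 = 2 + Y/2)
D = 40 + 3*sqrt(6)/2 (D = -5*(-8) + sqrt((2 + (1/2)*(-1)) + 12) = 40 + sqrt((2 - 1/2) + 12) = 40 + sqrt(3/2 + 12) = 40 + sqrt(27/2) = 40 + 3*sqrt(6)/2 ≈ 43.674)
D**3 = (40 + 3*sqrt(6)/2)**3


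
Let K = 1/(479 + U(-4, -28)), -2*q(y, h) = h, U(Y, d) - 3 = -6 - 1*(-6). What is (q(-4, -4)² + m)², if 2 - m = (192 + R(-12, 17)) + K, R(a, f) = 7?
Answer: 8654022729/232324 ≈ 37250.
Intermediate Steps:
U(Y, d) = 3 (U(Y, d) = 3 + (-6 - 1*(-6)) = 3 + (-6 + 6) = 3 + 0 = 3)
q(y, h) = -h/2
K = 1/482 (K = 1/(479 + 3) = 1/482 ≈ 0.0020747)
m = -94955/482 (m = 2 - ((192 + 7) + 1/482) = 2 - (199 + 1/482) = 2 - 1*95919/482 = 2 - 95919/482 = -94955/482 ≈ -197.00)
(q(-4, -4)² + m)² = ((-½*(-4))² - 94955/482)² = (2² - 94955/482)² = (4 - 94955/482)² = (-93027/482)² = 8654022729/232324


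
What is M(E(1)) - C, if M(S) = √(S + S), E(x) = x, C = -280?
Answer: 280 + √2 ≈ 281.41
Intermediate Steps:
M(S) = √2*√S (M(S) = √(2*S) = √2*√S)
M(E(1)) - C = √2*√1 - 1*(-280) = √2*1 + 280 = √2 + 280 = 280 + √2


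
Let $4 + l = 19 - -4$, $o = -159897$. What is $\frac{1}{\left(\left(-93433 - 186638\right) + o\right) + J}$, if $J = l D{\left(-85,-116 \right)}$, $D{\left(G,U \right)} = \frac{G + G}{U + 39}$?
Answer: $- \frac{77}{33874306} \approx -2.2731 \cdot 10^{-6}$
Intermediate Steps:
$D{\left(G,U \right)} = \frac{2 G}{39 + U}$
$l = 19$ ($l = -4 + \left(19 - -4\right) = -4 + \left(19 + 4\right) = -4 + 23 = 19$)
$J = \frac{3230}{77}$ ($J = 19 \cdot 2 \left(-85\right) \frac{1}{39 - 116} = 19 \cdot 2 \left(-85\right) \frac{1}{-77} = 19 \cdot 2 \left(-85\right) \left(- \frac{1}{77}\right) = 19 \cdot \frac{170}{77} = \frac{3230}{77} \approx 41.948$)
$\frac{1}{\left(\left(-93433 - 186638\right) + o\right) + J} = \frac{1}{\left(\left(-93433 - 186638\right) - 159897\right) + \frac{3230}{77}} = \frac{1}{\left(-280071 - 159897\right) + \frac{3230}{77}} = \frac{1}{-439968 + \frac{3230}{77}} = \frac{1}{- \frac{33874306}{77}} = - \frac{77}{33874306}$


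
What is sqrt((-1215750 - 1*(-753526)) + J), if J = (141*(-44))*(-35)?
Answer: 2*I*sqrt(61271) ≈ 495.06*I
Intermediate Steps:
J = 217140 (J = -6204*(-35) = 217140)
sqrt((-1215750 - 1*(-753526)) + J) = sqrt((-1215750 - 1*(-753526)) + 217140) = sqrt((-1215750 + 753526) + 217140) = sqrt(-462224 + 217140) = sqrt(-245084) = 2*I*sqrt(61271)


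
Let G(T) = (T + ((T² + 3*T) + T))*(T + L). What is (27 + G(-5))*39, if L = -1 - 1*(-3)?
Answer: 1053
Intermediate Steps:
L = 2 (L = -1 + 3 = 2)
G(T) = (2 + T)*(T² + 5*T) (G(T) = (T + ((T² + 3*T) + T))*(T + 2) = (T + (T² + 4*T))*(2 + T) = (T² + 5*T)*(2 + T) = (2 + T)*(T² + 5*T))
(27 + G(-5))*39 = (27 - 5*(10 + (-5)² + 7*(-5)))*39 = (27 - 5*(10 + 25 - 35))*39 = (27 - 5*0)*39 = (27 + 0)*39 = 27*39 = 1053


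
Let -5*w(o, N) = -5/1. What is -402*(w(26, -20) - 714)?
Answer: 286626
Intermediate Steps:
w(o, N) = 1 (w(o, N) = -(-1)/1 = -(-1) = -1/5*(-5) = 1)
-402*(w(26, -20) - 714) = -402*(1 - 714) = -402*(-713) = 286626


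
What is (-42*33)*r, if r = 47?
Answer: -65142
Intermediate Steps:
(-42*33)*r = -42*33*47 = -1386*47 = -65142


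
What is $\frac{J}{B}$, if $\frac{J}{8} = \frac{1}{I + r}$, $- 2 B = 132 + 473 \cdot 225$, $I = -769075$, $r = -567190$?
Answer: $\frac{16}{142388389605} \approx 1.1237 \cdot 10^{-10}$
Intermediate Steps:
$B = - \frac{106557}{2}$ ($B = - \frac{132 + 473 \cdot 225}{2} = - \frac{132 + 106425}{2} = \left(- \frac{1}{2}\right) 106557 = - \frac{106557}{2} \approx -53279.0$)
$J = - \frac{8}{1336265}$ ($J = \frac{8}{-769075 - 567190} = \frac{8}{-1336265} = 8 \left(- \frac{1}{1336265}\right) = - \frac{8}{1336265} \approx -5.9868 \cdot 10^{-6}$)
$\frac{J}{B} = - \frac{8}{1336265 \left(- \frac{106557}{2}\right)} = \left(- \frac{8}{1336265}\right) \left(- \frac{2}{106557}\right) = \frac{16}{142388389605}$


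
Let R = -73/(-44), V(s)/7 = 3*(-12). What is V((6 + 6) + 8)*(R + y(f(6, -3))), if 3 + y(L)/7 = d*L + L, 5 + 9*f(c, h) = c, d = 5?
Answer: 40677/11 ≈ 3697.9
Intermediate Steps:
V(s) = -252 (V(s) = 7*(3*(-12)) = 7*(-36) = -252)
R = 73/44 (R = -73*(-1/44) = 73/44 ≈ 1.6591)
f(c, h) = -5/9 + c/9
y(L) = -21 + 42*L (y(L) = -21 + 7*(5*L + L) = -21 + 7*(6*L) = -21 + 42*L)
V((6 + 6) + 8)*(R + y(f(6, -3))) = -252*(73/44 + (-21 + 42*(-5/9 + (⅑)*6))) = -252*(73/44 + (-21 + 42*(-5/9 + ⅔))) = -252*(73/44 + (-21 + 42*(⅑))) = -252*(73/44 + (-21 + 14/3)) = -252*(73/44 - 49/3) = -252*(-1937/132) = 40677/11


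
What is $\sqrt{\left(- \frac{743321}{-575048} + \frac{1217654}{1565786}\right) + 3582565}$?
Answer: $\frac{\sqrt{181529559151834543952351146194}}{225100526932} \approx 1892.8$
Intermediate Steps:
$\sqrt{\left(- \frac{743321}{-575048} + \frac{1217654}{1565786}\right) + 3582565} = \sqrt{\left(\left(-743321\right) \left(- \frac{1}{575048}\right) + 1217654 \cdot \frac{1}{1565786}\right) + 3582565} = \sqrt{\left(\frac{743321}{575048} + \frac{608827}{782893}\right) + 3582565} = \sqrt{\frac{932045556349}{450201053864} + 3582565} = \sqrt{\frac{1612875470581837509}{450201053864}} = \frac{\sqrt{181529559151834543952351146194}}{225100526932}$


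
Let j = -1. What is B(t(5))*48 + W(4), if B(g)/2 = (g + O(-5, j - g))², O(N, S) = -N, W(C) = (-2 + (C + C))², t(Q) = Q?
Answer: 9636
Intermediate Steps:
W(C) = (-2 + 2*C)²
B(g) = 2*(5 + g)² (B(g) = 2*(g - 1*(-5))² = 2*(g + 5)² = 2*(5 + g)²)
B(t(5))*48 + W(4) = (2*(5 + 5)²)*48 + 4*(-1 + 4)² = (2*10²)*48 + 4*3² = (2*100)*48 + 4*9 = 200*48 + 36 = 9600 + 36 = 9636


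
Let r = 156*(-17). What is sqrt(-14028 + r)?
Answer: 2*I*sqrt(4170) ≈ 129.15*I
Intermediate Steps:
r = -2652
sqrt(-14028 + r) = sqrt(-14028 - 2652) = sqrt(-16680) = 2*I*sqrt(4170)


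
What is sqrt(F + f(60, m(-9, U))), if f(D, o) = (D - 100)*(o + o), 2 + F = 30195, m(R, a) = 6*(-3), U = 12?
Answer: sqrt(31633) ≈ 177.86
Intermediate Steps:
m(R, a) = -18
F = 30193 (F = -2 + 30195 = 30193)
f(D, o) = 2*o*(-100 + D) (f(D, o) = (-100 + D)*(2*o) = 2*o*(-100 + D))
sqrt(F + f(60, m(-9, U))) = sqrt(30193 + 2*(-18)*(-100 + 60)) = sqrt(30193 + 2*(-18)*(-40)) = sqrt(30193 + 1440) = sqrt(31633)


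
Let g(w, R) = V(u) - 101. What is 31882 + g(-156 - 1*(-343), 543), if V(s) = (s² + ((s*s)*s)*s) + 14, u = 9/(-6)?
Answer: 508837/16 ≈ 31802.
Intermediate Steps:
u = -3/2 (u = 9*(-⅙) = -3/2 ≈ -1.5000)
V(s) = 14 + s² + s⁴ (V(s) = (s² + (s²*s)*s) + 14 = (s² + s³*s) + 14 = (s² + s⁴) + 14 = 14 + s² + s⁴)
g(w, R) = -1275/16 (g(w, R) = (14 + (-3/2)² + (-3/2)⁴) - 101 = (14 + 9/4 + 81/16) - 101 = 341/16 - 101 = -1275/16)
31882 + g(-156 - 1*(-343), 543) = 31882 - 1275/16 = 508837/16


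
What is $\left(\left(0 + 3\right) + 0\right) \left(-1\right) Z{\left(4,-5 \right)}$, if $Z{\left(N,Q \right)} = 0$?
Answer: $0$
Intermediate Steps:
$\left(\left(0 + 3\right) + 0\right) \left(-1\right) Z{\left(4,-5 \right)} = \left(\left(0 + 3\right) + 0\right) \left(-1\right) 0 = \left(3 + 0\right) \left(-1\right) 0 = 3 \left(-1\right) 0 = \left(-3\right) 0 = 0$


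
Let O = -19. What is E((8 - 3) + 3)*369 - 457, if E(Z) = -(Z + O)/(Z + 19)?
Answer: -920/3 ≈ -306.67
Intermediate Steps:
E(Z) = -(-19 + Z)/(19 + Z) (E(Z) = -(Z - 19)/(Z + 19) = -(-19 + Z)/(19 + Z))
E((8 - 3) + 3)*369 - 457 = ((19 - ((8 - 3) + 3))/(19 + ((8 - 3) + 3)))*369 - 457 = ((19 - (5 + 3))/(19 + (5 + 3)))*369 - 457 = ((19 - 1*8)/(19 + 8))*369 - 457 = ((19 - 8)/27)*369 - 457 = ((1/27)*11)*369 - 457 = (11/27)*369 - 457 = 451/3 - 457 = -920/3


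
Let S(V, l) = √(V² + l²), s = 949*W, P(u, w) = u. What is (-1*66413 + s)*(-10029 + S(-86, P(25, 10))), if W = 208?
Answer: -1313588391 + 130979*√8021 ≈ -1.3019e+9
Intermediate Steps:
s = 197392 (s = 949*208 = 197392)
(-1*66413 + s)*(-10029 + S(-86, P(25, 10))) = (-1*66413 + 197392)*(-10029 + √((-86)² + 25²)) = (-66413 + 197392)*(-10029 + √(7396 + 625)) = 130979*(-10029 + √8021) = -1313588391 + 130979*√8021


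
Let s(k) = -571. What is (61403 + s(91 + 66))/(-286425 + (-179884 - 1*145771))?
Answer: -3802/38255 ≈ -0.099386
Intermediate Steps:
(61403 + s(91 + 66))/(-286425 + (-179884 - 1*145771)) = (61403 - 571)/(-286425 + (-179884 - 1*145771)) = 60832/(-286425 + (-179884 - 145771)) = 60832/(-286425 - 325655) = 60832/(-612080) = 60832*(-1/612080) = -3802/38255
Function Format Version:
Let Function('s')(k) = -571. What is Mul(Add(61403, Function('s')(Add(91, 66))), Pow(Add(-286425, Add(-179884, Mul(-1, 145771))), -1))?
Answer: Rational(-3802, 38255) ≈ -0.099386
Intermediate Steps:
Mul(Add(61403, Function('s')(Add(91, 66))), Pow(Add(-286425, Add(-179884, Mul(-1, 145771))), -1)) = Mul(Add(61403, -571), Pow(Add(-286425, Add(-179884, Mul(-1, 145771))), -1)) = Mul(60832, Pow(Add(-286425, Add(-179884, -145771)), -1)) = Mul(60832, Pow(Add(-286425, -325655), -1)) = Mul(60832, Pow(-612080, -1)) = Mul(60832, Rational(-1, 612080)) = Rational(-3802, 38255)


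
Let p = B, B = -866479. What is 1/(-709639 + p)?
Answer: -1/1576118 ≈ -6.3447e-7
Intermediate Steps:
p = -866479
1/(-709639 + p) = 1/(-709639 - 866479) = 1/(-1576118) = -1/1576118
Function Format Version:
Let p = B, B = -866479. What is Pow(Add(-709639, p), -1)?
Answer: Rational(-1, 1576118) ≈ -6.3447e-7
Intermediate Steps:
p = -866479
Pow(Add(-709639, p), -1) = Pow(Add(-709639, -866479), -1) = Pow(-1576118, -1) = Rational(-1, 1576118)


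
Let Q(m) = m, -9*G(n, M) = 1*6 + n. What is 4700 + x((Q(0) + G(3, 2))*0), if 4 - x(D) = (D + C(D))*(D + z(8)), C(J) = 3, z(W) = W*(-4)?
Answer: 4800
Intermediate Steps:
G(n, M) = -⅔ - n/9 (G(n, M) = -(1*6 + n)/9 = -(6 + n)/9 = -⅔ - n/9)
z(W) = -4*W
x(D) = 4 - (-32 + D)*(3 + D) (x(D) = 4 - (D + 3)*(D - 4*8) = 4 - (3 + D)*(D - 32) = 4 - (3 + D)*(-32 + D) = 4 - (-32 + D)*(3 + D))
4700 + x((Q(0) + G(3, 2))*0) = 4700 + (100 - ((0 + (-⅔ - ⅑*3))*0)² + 29*((0 + (-⅔ - ⅑*3))*0)) = 4700 + (100 - ((0 + (-⅔ - ⅓))*0)² + 29*((0 + (-⅔ - ⅓))*0)) = 4700 + (100 - ((0 - 1)*0)² + 29*((0 - 1)*0)) = 4700 + (100 - (-1*0)² + 29*(-1*0)) = 4700 + (100 - 1*0² + 29*0) = 4700 + (100 - 1*0 + 0) = 4700 + (100 + 0 + 0) = 4700 + 100 = 4800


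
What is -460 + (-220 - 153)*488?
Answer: -182484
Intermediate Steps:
-460 + (-220 - 153)*488 = -460 - 373*488 = -460 - 182024 = -182484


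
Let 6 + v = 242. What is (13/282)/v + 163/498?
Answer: 603025/1841272 ≈ 0.32750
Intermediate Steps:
v = 236 (v = -6 + 242 = 236)
(13/282)/v + 163/498 = (13/282)/236 + 163/498 = (13*(1/282))*(1/236) + 163*(1/498) = (13/282)*(1/236) + 163/498 = 13/66552 + 163/498 = 603025/1841272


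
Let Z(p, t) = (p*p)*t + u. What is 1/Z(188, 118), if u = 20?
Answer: 1/4170612 ≈ 2.3977e-7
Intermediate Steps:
Z(p, t) = 20 + t*p² (Z(p, t) = (p*p)*t + 20 = p²*t + 20 = t*p² + 20 = 20 + t*p²)
1/Z(188, 118) = 1/(20 + 118*188²) = 1/(20 + 118*35344) = 1/(20 + 4170592) = 1/4170612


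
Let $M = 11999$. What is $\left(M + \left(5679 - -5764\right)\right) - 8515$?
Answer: $14927$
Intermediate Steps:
$\left(M + \left(5679 - -5764\right)\right) - 8515 = \left(11999 + \left(5679 - -5764\right)\right) - 8515 = \left(11999 + \left(5679 + 5764\right)\right) - 8515 = \left(11999 + 11443\right) - 8515 = 23442 - 8515 = 14927$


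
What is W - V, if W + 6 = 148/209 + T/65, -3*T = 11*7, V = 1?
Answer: -272518/40755 ≈ -6.6867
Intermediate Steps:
T = -77/3 (T = -11*7/3 = -⅓*77 = -77/3 ≈ -25.667)
W = -231763/40755 (W = -6 + (148/209 - 77/3/65) = -6 + (148*(1/209) - 77/3*1/65) = -6 + (148/209 - 77/195) = -6 + 12767/40755 = -231763/40755 ≈ -5.6867)
W - V = -231763/40755 - 1*1 = -231763/40755 - 1 = -272518/40755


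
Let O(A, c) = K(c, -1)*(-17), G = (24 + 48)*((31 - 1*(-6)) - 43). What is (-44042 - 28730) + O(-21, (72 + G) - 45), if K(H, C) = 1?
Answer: -72789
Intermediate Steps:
G = -432 (G = 72*((31 + 6) - 43) = 72*(37 - 43) = 72*(-6) = -432)
O(A, c) = -17 (O(A, c) = 1*(-17) = -17)
(-44042 - 28730) + O(-21, (72 + G) - 45) = (-44042 - 28730) - 17 = -72772 - 17 = -72789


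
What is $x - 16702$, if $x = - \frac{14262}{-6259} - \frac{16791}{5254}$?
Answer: $- \frac{549271858093}{32884786} \approx -16703.0$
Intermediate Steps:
$x = - \frac{30162321}{32884786}$ ($x = \left(-14262\right) \left(- \frac{1}{6259}\right) - \frac{16791}{5254} = \frac{14262}{6259} - \frac{16791}{5254} = - \frac{30162321}{32884786} \approx -0.91721$)
$x - 16702 = - \frac{30162321}{32884786} - 16702 = - \frac{549271858093}{32884786}$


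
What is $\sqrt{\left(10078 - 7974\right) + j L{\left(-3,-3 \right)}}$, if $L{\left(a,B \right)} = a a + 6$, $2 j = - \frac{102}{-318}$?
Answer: $\frac{\sqrt{23667574}}{106} \approx 45.896$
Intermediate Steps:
$j = \frac{17}{106}$ ($j = \frac{\left(-102\right) \frac{1}{-318}}{2} = \frac{\left(-102\right) \left(- \frac{1}{318}\right)}{2} = \frac{1}{2} \cdot \frac{17}{53} = \frac{17}{106} \approx 0.16038$)
$L{\left(a,B \right)} = 6 + a^{2}$ ($L{\left(a,B \right)} = a^{2} + 6 = 6 + a^{2}$)
$\sqrt{\left(10078 - 7974\right) + j L{\left(-3,-3 \right)}} = \sqrt{\left(10078 - 7974\right) + \frac{17 \left(6 + \left(-3\right)^{2}\right)}{106}} = \sqrt{2104 + \frac{17 \left(6 + 9\right)}{106}} = \sqrt{2104 + \frac{17}{106} \cdot 15} = \sqrt{2104 + \frac{255}{106}} = \sqrt{\frac{223279}{106}} = \frac{\sqrt{23667574}}{106}$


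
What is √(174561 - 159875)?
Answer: √14686 ≈ 121.19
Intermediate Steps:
√(174561 - 159875) = √14686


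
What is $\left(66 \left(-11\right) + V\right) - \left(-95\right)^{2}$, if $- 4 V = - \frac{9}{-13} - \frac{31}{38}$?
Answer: $- \frac{19267915}{1976} \approx -9751.0$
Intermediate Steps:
$V = \frac{61}{1976}$ ($V = - \frac{- \frac{9}{-13} - \frac{31}{38}}{4} = - \frac{\left(-9\right) \left(- \frac{1}{13}\right) - \frac{31}{38}}{4} = - \frac{\frac{9}{13} - \frac{31}{38}}{4} = \left(- \frac{1}{4}\right) \left(- \frac{61}{494}\right) = \frac{61}{1976} \approx 0.03087$)
$\left(66 \left(-11\right) + V\right) - \left(-95\right)^{2} = \left(66 \left(-11\right) + \frac{61}{1976}\right) - \left(-95\right)^{2} = \left(-726 + \frac{61}{1976}\right) - 9025 = - \frac{1434515}{1976} - 9025 = - \frac{19267915}{1976}$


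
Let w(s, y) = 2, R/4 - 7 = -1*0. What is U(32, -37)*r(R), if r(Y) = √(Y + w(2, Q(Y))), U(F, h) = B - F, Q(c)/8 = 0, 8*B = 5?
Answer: -251*√30/8 ≈ -171.85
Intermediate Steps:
B = 5/8 (B = (⅛)*5 = 5/8 ≈ 0.62500)
R = 28 (R = 28 + 4*(-1*0) = 28 + 4*0 = 28 + 0 = 28)
Q(c) = 0 (Q(c) = 8*0 = 0)
U(F, h) = 5/8 - F
r(Y) = √(2 + Y) (r(Y) = √(Y + 2) = √(2 + Y))
U(32, -37)*r(R) = (5/8 - 1*32)*√(2 + 28) = (5/8 - 32)*√30 = -251*√30/8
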